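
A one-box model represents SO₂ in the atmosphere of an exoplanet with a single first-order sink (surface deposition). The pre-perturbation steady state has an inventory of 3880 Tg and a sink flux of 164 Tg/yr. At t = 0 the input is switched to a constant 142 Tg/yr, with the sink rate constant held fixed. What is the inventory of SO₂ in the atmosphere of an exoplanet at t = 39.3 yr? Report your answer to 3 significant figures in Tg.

The sink rate constant is k = F₀/M₀ = 164/3880 = 0.04227 yr⁻¹.
Solving dM/dt = F₁ − kM with M(0) = M₀ gives M(t) = F₁/k + (M₀ − F₁/k)·e^(−kt).
F₁/k = 142/0.04227 = 3359.5 Tg; kt = 0.04227 × 39.3 = 1.661, e^(−kt) = 0.1899.
M(39.3) = 3359.5 + (3880 − 3359.5) × 0.1899 = 3359.5 + 98.85 = 3458.4 Tg.

3460 Tg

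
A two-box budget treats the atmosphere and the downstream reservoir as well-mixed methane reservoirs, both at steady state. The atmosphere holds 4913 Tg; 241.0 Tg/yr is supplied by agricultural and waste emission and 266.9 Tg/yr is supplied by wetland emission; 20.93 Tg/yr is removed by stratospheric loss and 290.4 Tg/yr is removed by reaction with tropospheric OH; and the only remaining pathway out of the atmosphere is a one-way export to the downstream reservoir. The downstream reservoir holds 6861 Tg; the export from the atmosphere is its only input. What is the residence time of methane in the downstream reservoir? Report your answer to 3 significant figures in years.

34.9 yr

Balance the atmosphere: ΣF_in = 241.0 + 266.9 = 507.90 Tg/yr.
Export to the downstream reservoir = ΣF_in − (20.93 + 290.4) = 196.57 Tg/yr.
At steady state the output of the downstream reservoir equals its input, 196.57 Tg/yr.
τ = M / F = 6861 / 196.57 = 34.90 yr.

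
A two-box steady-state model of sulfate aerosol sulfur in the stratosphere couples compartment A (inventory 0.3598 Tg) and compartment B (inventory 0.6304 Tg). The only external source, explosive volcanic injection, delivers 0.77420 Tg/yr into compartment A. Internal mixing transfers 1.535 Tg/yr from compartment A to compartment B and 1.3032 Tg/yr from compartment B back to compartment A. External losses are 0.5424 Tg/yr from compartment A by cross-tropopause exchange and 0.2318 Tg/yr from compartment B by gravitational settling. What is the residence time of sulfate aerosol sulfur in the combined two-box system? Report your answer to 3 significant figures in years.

1.28 yr

Residence time in the combined system uses the total inventory and the total *external* removal — internal exchanges between the two boxes cancel.
M_total = 0.3598 + 0.6304 = 0.99020 Tg.
ΣF_external_out = 0.5424 + 0.2318 = 0.77420 Tg/yr.
τ = M_total / ΣF_ext = 0.99020 / 0.77420 = 1.279 yr.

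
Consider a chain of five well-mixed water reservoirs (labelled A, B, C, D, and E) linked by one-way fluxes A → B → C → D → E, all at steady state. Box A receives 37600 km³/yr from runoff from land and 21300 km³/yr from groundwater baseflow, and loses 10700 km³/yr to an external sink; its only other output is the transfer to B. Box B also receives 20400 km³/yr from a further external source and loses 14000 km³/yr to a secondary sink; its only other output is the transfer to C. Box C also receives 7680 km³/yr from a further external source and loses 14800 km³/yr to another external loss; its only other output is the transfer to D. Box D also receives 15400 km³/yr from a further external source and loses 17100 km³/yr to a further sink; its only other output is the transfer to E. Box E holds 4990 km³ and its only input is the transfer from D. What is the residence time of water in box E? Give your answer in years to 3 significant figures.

Box A: F(A→B) = (37600 + 21300) − 10700 = 48200 km³/yr.
Box B: F(B→C) = (48200 + 20400) − 14000 = 54600 km³/yr.
Box C: F(C→D) = (54600 + 7680) − 14800 = 47480 km³/yr.
Box D: F(D→E) = (47480 + 15400) − 17100 = 45780 km³/yr.
Box E throughput = its input = 45780 km³/yr; τ = 4990 / 45780 = 0.1090 yr.

0.109 yr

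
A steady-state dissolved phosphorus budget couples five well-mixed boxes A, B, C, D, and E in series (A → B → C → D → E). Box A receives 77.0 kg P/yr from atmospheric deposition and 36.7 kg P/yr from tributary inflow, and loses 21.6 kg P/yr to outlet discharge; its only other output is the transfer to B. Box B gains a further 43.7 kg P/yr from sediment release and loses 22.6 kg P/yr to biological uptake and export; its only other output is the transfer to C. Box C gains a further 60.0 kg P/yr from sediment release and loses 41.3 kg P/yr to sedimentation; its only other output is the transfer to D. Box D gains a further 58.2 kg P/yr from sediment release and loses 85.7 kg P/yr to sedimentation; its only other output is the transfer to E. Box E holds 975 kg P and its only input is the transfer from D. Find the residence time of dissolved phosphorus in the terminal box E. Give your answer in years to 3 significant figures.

Box A: F(A→B) = (77.0 + 36.7) − 21.6 = 92.100 kg P/yr.
Box B: F(B→C) = (92.100 + 43.7) − 22.6 = 113.20 kg P/yr.
Box C: F(C→D) = (113.20 + 60.0) − 41.3 = 131.90 kg P/yr.
Box D: F(D→E) = (131.90 + 58.2) − 85.7 = 104.40 kg P/yr.
Box E throughput = its input = 104.40 kg P/yr; τ = 975 / 104.40 = 9.339 yr.

9.34 yr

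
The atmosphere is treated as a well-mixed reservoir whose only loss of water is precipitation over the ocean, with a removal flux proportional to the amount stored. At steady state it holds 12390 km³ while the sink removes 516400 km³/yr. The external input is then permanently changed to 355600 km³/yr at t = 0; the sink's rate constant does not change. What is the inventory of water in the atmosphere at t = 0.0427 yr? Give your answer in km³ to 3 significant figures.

9180 km³

τ = M₀/F₀ = 12390/516400 = 0.02399 yr; rate constant k = 1/τ.
New steady state M_∞ = F₁/k = F₁·τ = 355600 × 0.02399 = 8531.9 km³.
M(t) = M_∞ + (M₀ − M_∞)·e^(−t/τ); t/τ = 0.0427/0.02399 = 1.780, so e^(−t/τ) = 0.1687.
M(t) = 8531.9 + 3858 × 0.1687 = 9182.7 km³.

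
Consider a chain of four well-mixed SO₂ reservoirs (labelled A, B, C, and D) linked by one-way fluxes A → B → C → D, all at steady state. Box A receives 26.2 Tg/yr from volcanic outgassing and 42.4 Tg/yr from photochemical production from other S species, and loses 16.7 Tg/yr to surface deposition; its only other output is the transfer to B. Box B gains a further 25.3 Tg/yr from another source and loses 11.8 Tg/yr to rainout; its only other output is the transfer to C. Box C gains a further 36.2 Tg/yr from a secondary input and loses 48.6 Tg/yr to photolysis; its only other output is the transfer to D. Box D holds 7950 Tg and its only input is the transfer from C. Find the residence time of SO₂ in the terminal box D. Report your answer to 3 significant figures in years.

Box A: F(A→B) = (26.2 + 42.4) − 16.7 = 51.900 Tg/yr.
Box B: F(B→C) = (51.900 + 25.3) − 11.8 = 65.400 Tg/yr.
Box C: F(C→D) = (65.400 + 36.2) − 48.6 = 53.000 Tg/yr.
Box D throughput = its input = 53.000 Tg/yr; τ = 7950 / 53.000 = 150.0 yr.

150 yr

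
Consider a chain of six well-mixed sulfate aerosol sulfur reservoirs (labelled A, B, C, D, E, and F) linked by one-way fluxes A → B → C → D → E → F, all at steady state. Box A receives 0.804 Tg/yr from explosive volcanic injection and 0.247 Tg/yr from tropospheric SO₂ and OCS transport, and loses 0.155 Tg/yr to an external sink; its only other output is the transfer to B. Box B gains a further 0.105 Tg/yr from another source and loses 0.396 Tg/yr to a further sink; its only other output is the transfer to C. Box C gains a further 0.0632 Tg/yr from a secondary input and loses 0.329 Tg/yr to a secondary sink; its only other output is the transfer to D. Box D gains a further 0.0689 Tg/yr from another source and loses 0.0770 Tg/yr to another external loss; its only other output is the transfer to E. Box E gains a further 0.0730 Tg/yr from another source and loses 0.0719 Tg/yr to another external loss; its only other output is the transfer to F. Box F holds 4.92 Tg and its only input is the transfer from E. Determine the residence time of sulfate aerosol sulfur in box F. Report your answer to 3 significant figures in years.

Box A: F(A→B) = (0.804 + 0.247) − 0.155 = 0.89600 Tg/yr.
Box B: F(B→C) = (0.89600 + 0.105) − 0.396 = 0.60500 Tg/yr.
Box C: F(C→D) = (0.60500 + 0.0632) − 0.329 = 0.33920 Tg/yr.
Box D: F(D→E) = (0.33920 + 0.0689) − 0.0770 = 0.33110 Tg/yr.
Box E: F(E→F) = (0.33110 + 0.0730) − 0.0719 = 0.33220 Tg/yr.
Box F throughput = its input = 0.33220 Tg/yr; τ = 4.92 / 0.33220 = 14.81 yr.

14.8 yr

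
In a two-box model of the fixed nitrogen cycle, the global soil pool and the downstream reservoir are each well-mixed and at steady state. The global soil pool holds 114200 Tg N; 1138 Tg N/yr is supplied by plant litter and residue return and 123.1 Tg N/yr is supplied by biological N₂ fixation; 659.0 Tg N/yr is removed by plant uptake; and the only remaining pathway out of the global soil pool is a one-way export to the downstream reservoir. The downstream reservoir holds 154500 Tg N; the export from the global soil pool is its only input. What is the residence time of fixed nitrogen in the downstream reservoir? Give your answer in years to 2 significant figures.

260 yr

Balance the global soil pool: ΣF_in = 1138 + 123.1 = 1261.1 Tg N/yr.
Export to the downstream reservoir = ΣF_in − (659.0) = 602.10 Tg N/yr.
At steady state the output of the downstream reservoir equals its input, 602.10 Tg N/yr.
τ = M / F = 154500 / 602.10 = 256.6 yr.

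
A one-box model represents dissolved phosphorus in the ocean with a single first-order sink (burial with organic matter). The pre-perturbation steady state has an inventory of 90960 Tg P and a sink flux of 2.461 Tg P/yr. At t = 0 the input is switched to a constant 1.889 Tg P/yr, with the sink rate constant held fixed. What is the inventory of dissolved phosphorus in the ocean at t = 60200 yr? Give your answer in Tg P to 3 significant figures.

Residence time τ = M₀/F₀ = 36960 yr. The eventual steady state is M_∞ = M₀·(F₁/F₀) = 90960 × 1.889/2.461 = 69819 Tg P.
The anomaly ΔM(t) = M(t) − M_∞ decays as ΔM₀·e^(−t/τ) with ΔM₀ = 90960 − 69819 = 21140 Tg P.
At t = 60200 yr, e^(−t/τ) = e^(−1.629) = 0.1962, so ΔM = 4147 Tg P and M = 69819 + 4147 = 73966 Tg P.

74000 Tg P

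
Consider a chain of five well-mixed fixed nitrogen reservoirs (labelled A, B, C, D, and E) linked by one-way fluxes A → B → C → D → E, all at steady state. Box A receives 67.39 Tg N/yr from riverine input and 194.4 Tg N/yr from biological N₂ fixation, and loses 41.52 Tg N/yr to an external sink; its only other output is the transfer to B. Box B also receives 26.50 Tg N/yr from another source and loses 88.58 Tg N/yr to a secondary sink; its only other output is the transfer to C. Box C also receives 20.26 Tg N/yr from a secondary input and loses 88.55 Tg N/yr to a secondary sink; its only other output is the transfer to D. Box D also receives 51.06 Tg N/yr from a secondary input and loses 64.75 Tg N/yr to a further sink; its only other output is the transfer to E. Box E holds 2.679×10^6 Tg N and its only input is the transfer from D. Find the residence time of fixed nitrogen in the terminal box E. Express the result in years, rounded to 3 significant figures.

Box A: F(A→B) = (67.39 + 194.4) − 41.52 = 220.27 Tg N/yr.
Box B: F(B→C) = (220.27 + 26.50) − 88.58 = 158.19 Tg N/yr.
Box C: F(C→D) = (158.19 + 20.26) − 88.55 = 89.900 Tg N/yr.
Box D: F(D→E) = (89.900 + 51.06) − 64.75 = 76.210 Tg N/yr.
Box E throughput = its input = 76.210 Tg N/yr; τ = 2.679×10^6 / 76.210 = 35150 yr.

35200 yr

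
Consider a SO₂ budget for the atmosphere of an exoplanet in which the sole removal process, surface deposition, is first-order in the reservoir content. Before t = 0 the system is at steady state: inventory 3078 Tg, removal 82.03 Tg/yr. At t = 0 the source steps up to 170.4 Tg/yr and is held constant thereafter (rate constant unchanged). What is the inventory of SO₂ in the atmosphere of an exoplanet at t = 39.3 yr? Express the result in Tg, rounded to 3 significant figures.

The sink rate constant is k = F₀/M₀ = 82.03/3078 = 0.02665 yr⁻¹.
Solving dM/dt = F₁ − kM with M(0) = M₀ gives M(t) = F₁/k + (M₀ − F₁/k)·e^(−kt).
F₁/k = 170.4/0.02665 = 6393.9 Tg; kt = 0.02665 × 39.3 = 1.047, e^(−kt) = 0.3509.
M(39.3) = 6393.9 + (3078 − 6393.9) × 0.3509 = 6393.9 − 1163 = 5230.5 Tg.

5230 Tg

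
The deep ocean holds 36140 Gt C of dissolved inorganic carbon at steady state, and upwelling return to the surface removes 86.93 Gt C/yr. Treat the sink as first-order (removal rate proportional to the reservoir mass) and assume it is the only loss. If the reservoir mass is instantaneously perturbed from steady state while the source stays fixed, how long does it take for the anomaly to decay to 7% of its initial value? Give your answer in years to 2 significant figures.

1100 yr

For a linear reservoir the anomaly decays as exp(−t/τ) with τ = M/F = 36140/86.93 = 415.7 yr.
exp(−t/τ) = 0.07 ⇒ t = −τ ln(0.07) = 415.7 × 2.659 = 1106 yr.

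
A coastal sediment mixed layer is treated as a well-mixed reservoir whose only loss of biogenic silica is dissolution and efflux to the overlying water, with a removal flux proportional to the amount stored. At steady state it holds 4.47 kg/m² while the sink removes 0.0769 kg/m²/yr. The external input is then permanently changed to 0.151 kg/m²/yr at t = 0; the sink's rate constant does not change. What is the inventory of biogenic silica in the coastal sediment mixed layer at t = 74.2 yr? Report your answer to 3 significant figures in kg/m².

The sink rate constant is k = F₀/M₀ = 0.0769/4.47 = 0.01720 yr⁻¹.
Solving dM/dt = F₁ − kM with M(0) = M₀ gives M(t) = F₁/k + (M₀ − F₁/k)·e^(−kt).
F₁/k = 0.151/0.01720 = 8.7772 kg/m²; kt = 0.01720 × 74.2 = 1.277, e^(−kt) = 0.2790.
M(74.2) = 8.7772 + (4.47 − 8.7772) × 0.2790 = 8.7772 − 1.202 = 7.5755 kg/m².

7.58 kg/m²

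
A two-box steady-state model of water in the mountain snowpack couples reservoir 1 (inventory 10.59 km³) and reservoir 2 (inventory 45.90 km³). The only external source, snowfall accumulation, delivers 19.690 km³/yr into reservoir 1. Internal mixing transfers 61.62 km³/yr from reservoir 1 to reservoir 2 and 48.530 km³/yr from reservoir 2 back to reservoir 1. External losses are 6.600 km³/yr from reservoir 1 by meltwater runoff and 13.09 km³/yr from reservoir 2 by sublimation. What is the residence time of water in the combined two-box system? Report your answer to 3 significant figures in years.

Treat the two boxes together as one reservoir: the mixing fluxes between them are internal recycling, so τ = ΣM / Σ(external losses).
M_total = 10.59 + 45.90 = 56.490 km³.
ΣF_external_out = 6.600 + 13.09 = 19.690 km³/yr.
τ = M_total / ΣF_ext = 56.490 / 19.690 = 2.869 yr.

2.87 yr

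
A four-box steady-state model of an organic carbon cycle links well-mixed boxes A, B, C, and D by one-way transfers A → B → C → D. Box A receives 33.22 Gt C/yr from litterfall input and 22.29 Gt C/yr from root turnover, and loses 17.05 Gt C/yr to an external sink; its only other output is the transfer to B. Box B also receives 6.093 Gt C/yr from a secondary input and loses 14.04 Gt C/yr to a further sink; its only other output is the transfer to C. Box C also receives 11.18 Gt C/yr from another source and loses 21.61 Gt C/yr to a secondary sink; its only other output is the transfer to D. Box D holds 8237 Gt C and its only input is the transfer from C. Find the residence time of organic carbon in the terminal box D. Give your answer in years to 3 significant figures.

Box A: F(A→B) = (33.22 + 22.29) − 17.05 = 38.460 Gt C/yr.
Box B: F(B→C) = (38.460 + 6.093) − 14.04 = 30.513 Gt C/yr.
Box C: F(C→D) = (30.513 + 11.18) − 21.61 = 20.083 Gt C/yr.
Box D throughput = its input = 20.083 Gt C/yr; τ = 8237 / 20.083 = 410.1 yr.

410 yr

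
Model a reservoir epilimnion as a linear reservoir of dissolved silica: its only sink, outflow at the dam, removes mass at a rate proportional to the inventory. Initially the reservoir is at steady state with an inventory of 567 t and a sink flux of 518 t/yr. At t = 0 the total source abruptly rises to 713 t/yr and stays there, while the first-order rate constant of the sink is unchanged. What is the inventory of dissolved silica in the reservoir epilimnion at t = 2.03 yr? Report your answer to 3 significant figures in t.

τ = M₀/F₀ = 567/518 = 1.095 yr; rate constant k = 1/τ.
New steady state M_∞ = F₁/k = F₁·τ = 713 × 1.095 = 780.45 t.
M(t) = M_∞ + (M₀ − M_∞)·e^(−t/τ); t/τ = 2.03/1.095 = 1.855, so e^(−t/τ) = 0.1565.
M(t) = 780.45 − 213.4 × 0.1565 = 747.04 t.

747 t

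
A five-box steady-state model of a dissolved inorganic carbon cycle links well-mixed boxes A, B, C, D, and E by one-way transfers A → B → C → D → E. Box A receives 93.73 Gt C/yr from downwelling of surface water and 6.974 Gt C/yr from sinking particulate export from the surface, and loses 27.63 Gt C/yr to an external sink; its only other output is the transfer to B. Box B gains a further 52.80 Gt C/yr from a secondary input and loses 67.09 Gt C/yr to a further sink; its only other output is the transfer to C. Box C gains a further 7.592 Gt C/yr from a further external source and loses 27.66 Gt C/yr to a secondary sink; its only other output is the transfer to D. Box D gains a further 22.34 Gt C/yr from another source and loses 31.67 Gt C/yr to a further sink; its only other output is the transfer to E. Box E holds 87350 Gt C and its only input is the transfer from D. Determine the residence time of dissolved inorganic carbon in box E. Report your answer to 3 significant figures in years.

2970 yr

Box A: F(A→B) = (93.73 + 6.974) − 27.63 = 73.074 Gt C/yr.
Box B: F(B→C) = (73.074 + 52.80) − 67.09 = 58.784 Gt C/yr.
Box C: F(C→D) = (58.784 + 7.592) − 27.66 = 38.716 Gt C/yr.
Box D: F(D→E) = (38.716 + 22.34) − 31.67 = 29.386 Gt C/yr.
Box E throughput = its input = 29.386 Gt C/yr; τ = 87350 / 29.386 = 2973 yr.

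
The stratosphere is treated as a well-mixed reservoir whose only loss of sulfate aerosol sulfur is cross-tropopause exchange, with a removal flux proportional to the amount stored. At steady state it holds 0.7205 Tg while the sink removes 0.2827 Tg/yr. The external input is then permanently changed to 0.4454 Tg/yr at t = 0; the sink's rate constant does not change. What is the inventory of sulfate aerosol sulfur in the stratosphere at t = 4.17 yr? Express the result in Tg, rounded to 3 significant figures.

Residence time τ = M₀/F₀ = 2.549 yr. The eventual steady state is M_∞ = M₀·(F₁/F₀) = 0.7205 × 0.4454/0.2827 = 1.1352 Tg.
The anomaly ΔM(t) = M(t) − M_∞ decays as ΔM₀·e^(−t/τ) with ΔM₀ = 0.7205 − 1.1352 = −0.4147 Tg.
At t = 4.17 yr, e^(−t/τ) = e^(−1.636) = 0.1947, so ΔM = −0.08075 Tg and M = 1.1352 − 0.08075 = 1.0544 Tg.

1.05 Tg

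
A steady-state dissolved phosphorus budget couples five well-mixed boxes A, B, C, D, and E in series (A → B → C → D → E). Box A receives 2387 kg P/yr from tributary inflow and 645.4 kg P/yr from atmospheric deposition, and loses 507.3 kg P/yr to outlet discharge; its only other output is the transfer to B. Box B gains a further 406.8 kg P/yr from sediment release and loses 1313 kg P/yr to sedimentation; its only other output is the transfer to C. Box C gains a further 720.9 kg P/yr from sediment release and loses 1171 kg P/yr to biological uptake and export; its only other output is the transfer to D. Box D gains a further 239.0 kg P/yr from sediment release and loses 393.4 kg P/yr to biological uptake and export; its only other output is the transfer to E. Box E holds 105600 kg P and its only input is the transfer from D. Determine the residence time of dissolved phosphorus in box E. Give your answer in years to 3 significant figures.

Box A: F(A→B) = (2387 + 645.4) − 507.3 = 2525.1 kg P/yr.
Box B: F(B→C) = (2525.1 + 406.8) − 1313 = 1618.9 kg P/yr.
Box C: F(C→D) = (1618.9 + 720.9) − 1171 = 1168.8 kg P/yr.
Box D: F(D→E) = (1168.8 + 239.0) − 393.4 = 1014.4 kg P/yr.
Box E throughput = its input = 1014.4 kg P/yr; τ = 105600 / 1014.4 = 104.1 yr.

104 yr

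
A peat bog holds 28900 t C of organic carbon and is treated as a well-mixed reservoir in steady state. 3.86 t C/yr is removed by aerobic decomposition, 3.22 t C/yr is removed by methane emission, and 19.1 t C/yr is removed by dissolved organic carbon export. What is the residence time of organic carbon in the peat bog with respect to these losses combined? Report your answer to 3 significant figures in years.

1100 yr

Total removal = 3.860 + 3.220 + 19.10 = 26.180 t C/yr.
τ = M / ΣF_out = 28900 / 26.180 = 1104 yr.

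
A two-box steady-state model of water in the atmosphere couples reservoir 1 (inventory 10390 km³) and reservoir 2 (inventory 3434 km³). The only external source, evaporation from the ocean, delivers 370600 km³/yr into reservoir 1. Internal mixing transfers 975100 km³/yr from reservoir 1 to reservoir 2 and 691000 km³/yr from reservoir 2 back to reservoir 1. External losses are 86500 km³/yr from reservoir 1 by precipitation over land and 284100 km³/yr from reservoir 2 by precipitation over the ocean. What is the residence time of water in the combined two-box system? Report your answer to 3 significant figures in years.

0.0373 yr

Residence time in the combined system uses the total inventory and the total *external* removal — internal exchanges between the two boxes cancel.
M_total = 10390 + 3434 = 13824 km³.
ΣF_external_out = 86500 + 284100 = 370600 km³/yr.
τ = M_total / ΣF_ext = 13824 / 370600 = 0.03730 yr.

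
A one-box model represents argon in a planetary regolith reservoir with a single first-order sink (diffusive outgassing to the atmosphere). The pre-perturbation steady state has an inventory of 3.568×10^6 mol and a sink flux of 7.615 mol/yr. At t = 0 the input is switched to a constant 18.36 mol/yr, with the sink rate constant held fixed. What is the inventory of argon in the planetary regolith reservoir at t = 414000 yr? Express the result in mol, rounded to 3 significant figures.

The sink rate constant is k = F₀/M₀ = 7.615/3.568×10^6 = 2.134×10^-6 yr⁻¹.
Solving dM/dt = F₁ − kM with M(0) = M₀ gives M(t) = F₁/k + (M₀ − F₁/k)·e^(−kt).
F₁/k = 18.36/2.134×10^-6 = 8.6026×10^6 mol; kt = 2.134×10^-6 × 414000 = 0.8836, e^(−kt) = 0.4133.
M(414000) = 8.6026×10^6 + (3.568×10^6 − 8.6026×10^6) × 0.4133 = 8.6026×10^6 − 2.081×10^6 = 6.5218×10^6 mol.

6.52×10^6 mol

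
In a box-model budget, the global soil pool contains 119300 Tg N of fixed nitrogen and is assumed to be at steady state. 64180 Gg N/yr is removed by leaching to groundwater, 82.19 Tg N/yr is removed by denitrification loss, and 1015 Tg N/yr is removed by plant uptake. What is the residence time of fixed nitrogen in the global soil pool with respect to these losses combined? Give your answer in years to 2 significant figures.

Convert the leaching to groundwater flux: 64180 Gg N/yr = 64.18 Tg N/yr.
Total removal = 64.18 + 82.19 + 1015 = 1161.4 Tg N/yr.
τ = M / ΣF_out = 119300 / 1161.4 = 102.7 yr.

100 yr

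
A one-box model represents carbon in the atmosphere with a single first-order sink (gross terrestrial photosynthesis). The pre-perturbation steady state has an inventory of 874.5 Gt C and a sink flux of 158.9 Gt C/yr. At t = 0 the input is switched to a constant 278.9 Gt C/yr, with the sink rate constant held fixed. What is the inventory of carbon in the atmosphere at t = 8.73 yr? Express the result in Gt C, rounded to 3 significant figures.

The sink rate constant is k = F₀/M₀ = 158.9/874.5 = 0.1817 yr⁻¹.
Solving dM/dt = F₁ − kM with M(0) = M₀ gives M(t) = F₁/k + (M₀ − F₁/k)·e^(−kt).
F₁/k = 278.9/0.1817 = 1534.9 Gt C; kt = 0.1817 × 8.73 = 1.586, e^(−kt) = 0.2047.
M(8.73) = 1534.9 + (874.5 − 1534.9) × 0.2047 = 1534.9 − 135.2 = 1399.7 Gt C.

1400 Gt C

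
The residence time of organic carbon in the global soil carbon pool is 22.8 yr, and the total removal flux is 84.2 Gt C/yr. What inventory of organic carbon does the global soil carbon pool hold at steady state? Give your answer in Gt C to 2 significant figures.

τ = M/F ⇒ M = τ × F = 22.8 × 84.2 = 1920 Gt C.

1900 Gt C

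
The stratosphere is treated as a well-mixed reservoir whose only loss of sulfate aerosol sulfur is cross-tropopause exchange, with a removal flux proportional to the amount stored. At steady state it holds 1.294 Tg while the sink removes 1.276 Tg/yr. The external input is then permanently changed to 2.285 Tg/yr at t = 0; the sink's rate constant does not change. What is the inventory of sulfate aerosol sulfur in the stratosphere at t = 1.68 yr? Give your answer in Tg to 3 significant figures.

The sink rate constant is k = F₀/M₀ = 1.276/1.294 = 0.9861 yr⁻¹.
Solving dM/dt = F₁ − kM with M(0) = M₀ gives M(t) = F₁/k + (M₀ − F₁/k)·e^(−kt).
F₁/k = 2.285/0.9861 = 2.3172 Tg; kt = 0.9861 × 1.68 = 1.657, e^(−kt) = 0.1908.
M(1.68) = 2.3172 + (1.294 − 2.3172) × 0.1908 = 2.3172 − 0.1952 = 2.1220 Tg.

2.12 Tg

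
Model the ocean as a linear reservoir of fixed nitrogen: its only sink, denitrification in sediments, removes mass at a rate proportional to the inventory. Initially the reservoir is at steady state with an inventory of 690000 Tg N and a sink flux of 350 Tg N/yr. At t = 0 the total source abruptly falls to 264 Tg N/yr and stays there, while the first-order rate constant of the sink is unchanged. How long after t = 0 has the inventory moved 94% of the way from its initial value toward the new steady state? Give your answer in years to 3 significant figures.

5550 yr

τ = M₀/F₀ = 690000/350 = 1971 yr.
The remaining gap fraction is e^(−t/τ); 94% covered ⇒ e^(−t/τ) = 0.0600.
t = −τ ln(0.0600) = 1971 × 2.813 = 5546 yr.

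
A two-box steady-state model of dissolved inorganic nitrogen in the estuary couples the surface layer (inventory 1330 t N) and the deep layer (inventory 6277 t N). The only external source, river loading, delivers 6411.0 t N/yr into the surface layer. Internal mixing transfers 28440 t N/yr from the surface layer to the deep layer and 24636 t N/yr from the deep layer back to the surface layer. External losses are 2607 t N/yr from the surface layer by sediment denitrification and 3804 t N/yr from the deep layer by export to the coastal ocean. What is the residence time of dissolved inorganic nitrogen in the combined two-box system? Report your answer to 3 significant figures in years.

1.19 yr

For the system as a whole, the A↔B exchange is internal and contributes nothing to the throughput; only the external sinks remove mass.
M_total = 1330 + 6277 = 7607.0 t N.
ΣF_external_out = 2607 + 3804 = 6411.0 t N/yr.
τ = M_total / ΣF_ext = 7607.0 / 6411.0 = 1.187 yr.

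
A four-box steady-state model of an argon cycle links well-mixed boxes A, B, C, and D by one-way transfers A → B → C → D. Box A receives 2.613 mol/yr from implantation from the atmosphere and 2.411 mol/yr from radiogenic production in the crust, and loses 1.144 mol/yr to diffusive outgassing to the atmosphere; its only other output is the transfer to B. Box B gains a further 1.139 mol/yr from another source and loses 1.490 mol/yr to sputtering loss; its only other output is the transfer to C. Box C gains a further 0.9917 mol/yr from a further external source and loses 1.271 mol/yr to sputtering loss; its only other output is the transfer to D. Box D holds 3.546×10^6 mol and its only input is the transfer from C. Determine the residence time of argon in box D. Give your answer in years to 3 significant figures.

Box A: F(A→B) = (2.613 + 2.411) − 1.144 = 3.8800 mol/yr.
Box B: F(B→C) = (3.8800 + 1.139) − 1.490 = 3.5290 mol/yr.
Box C: F(C→D) = (3.5290 + 0.9917) − 1.271 = 3.2497 mol/yr.
Box D throughput = its input = 3.2497 mol/yr; τ = 3.546×10^6 / 3.2497 = 1.091×10^6 yr.

1.09×10^6 yr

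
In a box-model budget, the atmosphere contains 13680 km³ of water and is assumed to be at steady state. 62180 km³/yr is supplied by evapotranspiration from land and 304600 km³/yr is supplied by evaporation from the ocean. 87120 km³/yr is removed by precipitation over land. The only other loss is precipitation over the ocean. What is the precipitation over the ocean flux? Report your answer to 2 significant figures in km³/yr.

280000 km³/yr

At steady state ΣF_in = ΣF_out.
ΣF_in = 62180 + 304600 = 366780 km³/yr.
Precipitation over the ocean flux = ΣF_in − (87120) = 366780 − 87120 = 279700 km³/yr.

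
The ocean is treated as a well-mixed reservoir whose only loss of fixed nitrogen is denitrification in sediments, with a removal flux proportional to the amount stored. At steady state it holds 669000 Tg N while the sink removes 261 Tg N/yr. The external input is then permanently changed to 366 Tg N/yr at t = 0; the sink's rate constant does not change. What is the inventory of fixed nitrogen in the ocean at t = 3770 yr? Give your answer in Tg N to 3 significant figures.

876000 Tg N

Residence time τ = M₀/F₀ = 2563 yr. The eventual steady state is M_∞ = M₀·(F₁/F₀) = 669000 × 366/261 = 938140 Tg N.
The anomaly ΔM(t) = M(t) − M_∞ decays as ΔM₀·e^(−t/τ) with ΔM₀ = 669000 − 938140 = −269100 Tg N.
At t = 3770 yr, e^(−t/τ) = e^(−1.471) = 0.2297, so ΔM = −61830 Tg N and M = 938140 − 61830 = 876310 Tg N.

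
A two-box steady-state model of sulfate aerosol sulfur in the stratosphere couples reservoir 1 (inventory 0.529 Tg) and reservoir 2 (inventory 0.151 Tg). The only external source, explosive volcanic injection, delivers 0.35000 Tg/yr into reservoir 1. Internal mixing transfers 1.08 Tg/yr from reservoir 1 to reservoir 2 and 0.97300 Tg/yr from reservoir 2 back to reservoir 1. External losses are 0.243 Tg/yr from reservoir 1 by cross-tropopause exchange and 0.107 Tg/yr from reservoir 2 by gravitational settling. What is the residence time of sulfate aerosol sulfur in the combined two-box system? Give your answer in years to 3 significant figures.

1.94 yr

Treat the two boxes together as one reservoir: the mixing fluxes between them are internal recycling, so τ = ΣM / Σ(external losses).
M_total = 0.529 + 0.151 = 0.68000 Tg.
ΣF_external_out = 0.243 + 0.107 = 0.35000 Tg/yr.
τ = M_total / ΣF_ext = 0.68000 / 0.35000 = 1.943 yr.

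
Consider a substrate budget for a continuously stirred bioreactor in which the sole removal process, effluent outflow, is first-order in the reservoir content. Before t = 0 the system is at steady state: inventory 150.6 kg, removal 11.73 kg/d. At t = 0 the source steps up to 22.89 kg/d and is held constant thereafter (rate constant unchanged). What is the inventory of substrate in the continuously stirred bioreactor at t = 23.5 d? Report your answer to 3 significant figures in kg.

τ = M₀/F₀ = 150.6/11.73 = 12.84 d; rate constant k = 1/τ.
New steady state M_∞ = F₁/k = F₁·τ = 22.89 × 12.84 = 293.88 kg.
M(t) = M_∞ + (M₀ − M_∞)·e^(−t/τ); t/τ = 23.5/12.84 = 1.830, so e^(−t/τ) = 0.1604.
M(t) = 293.88 − 143.3 × 0.1604 = 270.91 kg.

271 kg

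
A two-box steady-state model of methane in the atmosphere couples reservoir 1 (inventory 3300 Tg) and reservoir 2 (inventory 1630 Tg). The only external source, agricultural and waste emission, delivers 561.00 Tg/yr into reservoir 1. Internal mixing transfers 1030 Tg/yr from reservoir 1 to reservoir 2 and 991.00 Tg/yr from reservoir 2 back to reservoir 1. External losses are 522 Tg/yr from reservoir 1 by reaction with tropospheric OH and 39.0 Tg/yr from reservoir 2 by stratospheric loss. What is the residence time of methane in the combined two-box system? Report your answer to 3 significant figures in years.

Residence time in the combined system uses the total inventory and the total *external* removal — internal exchanges between the two boxes cancel.
M_total = 3300 + 1630 = 4930.0 Tg.
ΣF_external_out = 522 + 39.0 = 561.00 Tg/yr.
τ = M_total / ΣF_ext = 4930.0 / 561.00 = 8.788 yr.

8.79 yr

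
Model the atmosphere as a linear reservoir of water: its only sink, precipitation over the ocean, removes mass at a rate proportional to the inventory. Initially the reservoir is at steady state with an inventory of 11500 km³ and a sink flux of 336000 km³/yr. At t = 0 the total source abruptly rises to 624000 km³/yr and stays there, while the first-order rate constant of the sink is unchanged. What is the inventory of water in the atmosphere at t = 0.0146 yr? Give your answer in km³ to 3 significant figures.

Residence time τ = M₀/F₀ = 0.03423 yr. The eventual steady state is M_∞ = M₀·(F₁/F₀) = 11500 × 624000/336000 = 21357 km³.
The anomaly ΔM(t) = M(t) − M_∞ decays as ΔM₀·e^(−t/τ) with ΔM₀ = 11500 − 21357 = −9857 km³.
At t = 0.0146 yr, e^(−t/τ) = e^(−0.4266) = 0.6527, so ΔM = −6434 km³ and M = 21357 − 6434 = 14923 km³.

14900 km³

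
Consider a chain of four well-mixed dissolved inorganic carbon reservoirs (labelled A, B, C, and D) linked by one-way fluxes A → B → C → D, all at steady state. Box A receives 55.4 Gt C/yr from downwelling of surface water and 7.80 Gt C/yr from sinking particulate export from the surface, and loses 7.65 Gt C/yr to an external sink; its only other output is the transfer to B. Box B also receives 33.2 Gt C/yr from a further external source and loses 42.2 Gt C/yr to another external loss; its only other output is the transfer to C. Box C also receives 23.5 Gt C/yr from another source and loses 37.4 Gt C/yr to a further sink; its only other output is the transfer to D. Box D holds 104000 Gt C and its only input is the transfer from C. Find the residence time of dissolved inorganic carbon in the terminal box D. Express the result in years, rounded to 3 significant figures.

3190 yr

Box A: F(A→B) = (55.4 + 7.80) − 7.65 = 55.550 Gt C/yr.
Box B: F(B→C) = (55.550 + 33.2) − 42.2 = 46.550 Gt C/yr.
Box C: F(C→D) = (46.550 + 23.5) − 37.4 = 32.650 Gt C/yr.
Box D throughput = its input = 32.650 Gt C/yr; τ = 104000 / 32.650 = 3185 yr.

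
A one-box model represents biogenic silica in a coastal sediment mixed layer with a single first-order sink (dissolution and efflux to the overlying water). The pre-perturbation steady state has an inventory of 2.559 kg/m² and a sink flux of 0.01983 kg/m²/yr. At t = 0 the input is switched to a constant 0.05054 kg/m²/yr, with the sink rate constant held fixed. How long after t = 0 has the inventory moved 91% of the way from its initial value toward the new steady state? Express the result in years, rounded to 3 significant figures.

τ = M₀/F₀ = 2.559/0.01983 = 129.0 yr.
The remaining gap fraction is e^(−t/τ); 91% covered ⇒ e^(−t/τ) = 0.0900.
t = −τ ln(0.0900) = 129.0 × 2.408 = 310.7 yr.

311 yr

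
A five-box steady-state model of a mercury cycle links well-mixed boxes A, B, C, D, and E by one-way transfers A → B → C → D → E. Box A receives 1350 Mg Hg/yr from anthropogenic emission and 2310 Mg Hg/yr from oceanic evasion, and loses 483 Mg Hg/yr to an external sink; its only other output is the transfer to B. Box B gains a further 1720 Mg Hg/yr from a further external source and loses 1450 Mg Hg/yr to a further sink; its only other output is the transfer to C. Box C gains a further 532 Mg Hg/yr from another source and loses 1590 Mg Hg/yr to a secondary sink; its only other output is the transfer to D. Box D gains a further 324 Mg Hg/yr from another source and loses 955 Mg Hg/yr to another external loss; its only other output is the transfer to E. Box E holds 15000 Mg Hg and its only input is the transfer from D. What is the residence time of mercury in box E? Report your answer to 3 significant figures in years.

Box A: F(A→B) = (1350 + 2310) − 483 = 3177.0 Mg Hg/yr.
Box B: F(B→C) = (3177.0 + 1720) − 1450 = 3447.0 Mg Hg/yr.
Box C: F(C→D) = (3447.0 + 532) − 1590 = 2389.0 Mg Hg/yr.
Box D: F(D→E) = (2389.0 + 324) − 955 = 1758.0 Mg Hg/yr.
Box E throughput = its input = 1758.0 Mg Hg/yr; τ = 15000 / 1758.0 = 8.532 yr.

8.53 yr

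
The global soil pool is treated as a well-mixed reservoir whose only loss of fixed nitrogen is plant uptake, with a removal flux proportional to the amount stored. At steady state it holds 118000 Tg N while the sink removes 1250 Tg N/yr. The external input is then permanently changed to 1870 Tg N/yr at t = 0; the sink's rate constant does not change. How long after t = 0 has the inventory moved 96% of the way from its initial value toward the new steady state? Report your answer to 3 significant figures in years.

304 yr

τ = M₀/F₀ = 118000/1250 = 94.40 yr.
The remaining gap fraction is e^(−t/τ); 96% covered ⇒ e^(−t/τ) = 0.0400.
t = −τ ln(0.0400) = 94.40 × 3.219 = 303.9 yr.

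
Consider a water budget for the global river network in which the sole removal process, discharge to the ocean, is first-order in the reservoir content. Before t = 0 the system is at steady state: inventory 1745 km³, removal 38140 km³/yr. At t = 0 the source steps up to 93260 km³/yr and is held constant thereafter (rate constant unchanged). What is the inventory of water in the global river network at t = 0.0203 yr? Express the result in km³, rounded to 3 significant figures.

2650 km³

The sink rate constant is k = F₀/M₀ = 38140/1745 = 21.86 yr⁻¹.
Solving dM/dt = F₁ − kM with M(0) = M₀ gives M(t) = F₁/k + (M₀ − F₁/k)·e^(−kt).
F₁/k = 93260/21.86 = 4266.9 km³; kt = 21.86 × 0.0203 = 0.4437, e^(−kt) = 0.6417.
M(0.0203) = 4266.9 + (1745 − 4266.9) × 0.6417 = 4266.9 − 1618 = 2648.7 km³.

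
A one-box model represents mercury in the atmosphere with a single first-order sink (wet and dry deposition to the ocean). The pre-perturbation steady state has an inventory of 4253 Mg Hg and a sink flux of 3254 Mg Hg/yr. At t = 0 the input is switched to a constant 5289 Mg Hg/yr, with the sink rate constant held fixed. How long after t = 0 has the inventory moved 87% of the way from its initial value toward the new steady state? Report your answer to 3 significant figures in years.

τ = M₀/F₀ = 4253/3254 = 1.307 yr.
The remaining gap fraction is e^(−t/τ); 87% covered ⇒ e^(−t/τ) = 0.130.
t = −τ ln(0.130) = 1.307 × 2.040 = 2.667 yr.

2.67 yr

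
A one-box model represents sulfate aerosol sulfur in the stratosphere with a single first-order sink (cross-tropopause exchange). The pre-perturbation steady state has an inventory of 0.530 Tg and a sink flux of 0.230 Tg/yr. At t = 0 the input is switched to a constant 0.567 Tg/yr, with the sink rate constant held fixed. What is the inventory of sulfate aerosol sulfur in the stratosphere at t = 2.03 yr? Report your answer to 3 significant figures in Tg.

Residence time τ = M₀/F₀ = 2.304 yr. The eventual steady state is M_∞ = M₀·(F₁/F₀) = 0.530 × 0.567/0.230 = 1.3066 Tg.
The anomaly ΔM(t) = M(t) − M_∞ decays as ΔM₀·e^(−t/τ) with ΔM₀ = 0.530 − 1.3066 = −0.7766 Tg.
At t = 2.03 yr, e^(−t/τ) = e^(−0.8809) = 0.4144, so ΔM = −0.3218 Tg and M = 1.3066 − 0.3218 = 0.98476 Tg.

0.985 Tg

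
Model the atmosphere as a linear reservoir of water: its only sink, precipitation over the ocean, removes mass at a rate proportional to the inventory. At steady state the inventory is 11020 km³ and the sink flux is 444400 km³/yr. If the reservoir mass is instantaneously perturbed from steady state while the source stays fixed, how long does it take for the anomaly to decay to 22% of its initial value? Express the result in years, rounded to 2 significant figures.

0.038 yr

For a linear reservoir the anomaly decays as exp(−t/τ) with τ = M/F = 11020/444400 = 0.02480 yr.
exp(−t/τ) = 0.22 ⇒ t = −τ ln(0.22) = 0.02480 × 1.514 = 0.03755 yr.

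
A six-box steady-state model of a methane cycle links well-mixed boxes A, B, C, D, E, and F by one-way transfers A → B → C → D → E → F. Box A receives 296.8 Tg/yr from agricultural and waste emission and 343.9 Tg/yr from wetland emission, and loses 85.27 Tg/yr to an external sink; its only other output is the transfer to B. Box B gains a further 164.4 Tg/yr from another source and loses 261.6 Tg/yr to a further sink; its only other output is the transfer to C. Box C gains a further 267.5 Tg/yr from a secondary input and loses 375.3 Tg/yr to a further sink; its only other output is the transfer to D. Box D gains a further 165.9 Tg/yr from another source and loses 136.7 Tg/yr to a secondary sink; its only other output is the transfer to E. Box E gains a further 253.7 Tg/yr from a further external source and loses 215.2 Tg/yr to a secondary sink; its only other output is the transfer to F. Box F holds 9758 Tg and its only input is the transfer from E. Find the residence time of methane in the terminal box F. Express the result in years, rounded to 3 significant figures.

23.3 yr

Box A: F(A→B) = (296.8 + 343.9) − 85.27 = 555.43 Tg/yr.
Box B: F(B→C) = (555.43 + 164.4) − 261.6 = 458.23 Tg/yr.
Box C: F(C→D) = (458.23 + 267.5) − 375.3 = 350.43 Tg/yr.
Box D: F(D→E) = (350.43 + 165.9) − 136.7 = 379.63 Tg/yr.
Box E: F(E→F) = (379.63 + 253.7) − 215.2 = 418.13 Tg/yr.
Box F throughput = its input = 418.13 Tg/yr; τ = 9758 / 418.13 = 23.34 yr.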